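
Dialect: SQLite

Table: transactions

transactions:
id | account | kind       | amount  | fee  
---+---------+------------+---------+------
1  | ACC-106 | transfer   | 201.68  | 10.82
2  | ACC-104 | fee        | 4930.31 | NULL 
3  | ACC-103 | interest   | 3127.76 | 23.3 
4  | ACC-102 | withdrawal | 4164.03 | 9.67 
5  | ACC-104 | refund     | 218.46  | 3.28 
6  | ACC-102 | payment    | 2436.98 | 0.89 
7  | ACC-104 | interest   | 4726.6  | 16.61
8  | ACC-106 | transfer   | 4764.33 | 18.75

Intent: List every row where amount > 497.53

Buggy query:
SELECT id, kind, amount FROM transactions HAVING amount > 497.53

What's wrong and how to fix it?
Bug: HAVING filters the output of aggregation, but this query has no GROUP BY and no aggregate functions, so SQLite rejects it (HAVING clause on a non-aggregate query); the condition here is per row

Fix: Replace HAVING with WHERE since the condition applies to individual rows

Corrected query:
SELECT id, kind, amount FROM transactions WHERE amount > 497.53

Result:
id | kind       | amount 
---+------------+--------
2  | fee        | 4930.31
3  | interest   | 3127.76
4  | withdrawal | 4164.03
6  | payment    | 2436.98
7  | interest   | 4726.6 
8  | transfer   | 4764.33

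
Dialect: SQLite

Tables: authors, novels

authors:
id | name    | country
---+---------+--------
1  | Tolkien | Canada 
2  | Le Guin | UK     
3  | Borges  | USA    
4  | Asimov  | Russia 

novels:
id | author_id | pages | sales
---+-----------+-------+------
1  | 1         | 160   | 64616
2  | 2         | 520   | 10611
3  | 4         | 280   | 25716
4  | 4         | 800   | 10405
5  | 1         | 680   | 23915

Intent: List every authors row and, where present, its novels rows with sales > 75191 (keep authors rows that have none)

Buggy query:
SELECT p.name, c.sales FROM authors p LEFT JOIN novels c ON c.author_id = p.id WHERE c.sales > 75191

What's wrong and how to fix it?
Bug: Filtering c.sales in WHERE discards the NULL rows produced by LEFT JOIN, turning it into an inner join

Fix: Move the right-table condition into the ON clause so unmatched parents are kept

Corrected query:
SELECT p.name, c.sales FROM authors p LEFT JOIN novels c ON c.author_id = p.id AND c.sales > 75191

Result:
name    | sales
--------+------
Tolkien | NULL 
Le Guin | NULL 
Borges  | NULL 
Asimov  | NULL 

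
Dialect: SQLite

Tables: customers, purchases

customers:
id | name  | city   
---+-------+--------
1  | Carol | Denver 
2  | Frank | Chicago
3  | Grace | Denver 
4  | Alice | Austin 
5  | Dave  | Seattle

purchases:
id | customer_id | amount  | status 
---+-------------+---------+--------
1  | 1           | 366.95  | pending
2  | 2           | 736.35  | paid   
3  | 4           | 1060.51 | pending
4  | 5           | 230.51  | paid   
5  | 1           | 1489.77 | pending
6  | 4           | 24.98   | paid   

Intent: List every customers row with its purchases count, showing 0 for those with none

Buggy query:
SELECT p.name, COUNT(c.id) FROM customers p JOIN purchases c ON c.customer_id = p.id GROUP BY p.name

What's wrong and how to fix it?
Bug: INNER JOIN drops customers rows that have no matching purchases rows

Fix: Switch to LEFT JOIN to retain unmatched parent rows

Corrected query:
SELECT p.name, COUNT(c.id) FROM customers p LEFT JOIN purchases c ON c.customer_id = p.id GROUP BY p.name

Result:
name  | COUNT(c.id)
------+------------
Alice | 2          
Carol | 2          
Dave  | 1          
Frank | 1          
Grace | 0          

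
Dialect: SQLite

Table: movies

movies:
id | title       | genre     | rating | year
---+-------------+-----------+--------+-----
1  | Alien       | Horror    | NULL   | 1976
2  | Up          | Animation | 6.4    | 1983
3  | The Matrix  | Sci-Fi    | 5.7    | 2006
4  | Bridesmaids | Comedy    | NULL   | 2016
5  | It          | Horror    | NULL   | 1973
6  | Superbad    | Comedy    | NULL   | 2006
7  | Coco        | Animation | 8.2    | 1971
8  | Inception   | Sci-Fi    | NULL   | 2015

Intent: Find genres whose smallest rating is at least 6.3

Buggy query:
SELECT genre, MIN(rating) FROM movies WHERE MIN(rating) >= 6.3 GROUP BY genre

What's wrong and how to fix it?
Bug: MIN() in WHERE is a misuse of aggregate

Fix: Replace WHERE with HAVING after the GROUP BY

Corrected query:
SELECT genre, MIN(rating) FROM movies GROUP BY genre HAVING MIN(rating) >= 6.3

Result:
genre     | MIN(rating)
----------+------------
Animation | 6.4        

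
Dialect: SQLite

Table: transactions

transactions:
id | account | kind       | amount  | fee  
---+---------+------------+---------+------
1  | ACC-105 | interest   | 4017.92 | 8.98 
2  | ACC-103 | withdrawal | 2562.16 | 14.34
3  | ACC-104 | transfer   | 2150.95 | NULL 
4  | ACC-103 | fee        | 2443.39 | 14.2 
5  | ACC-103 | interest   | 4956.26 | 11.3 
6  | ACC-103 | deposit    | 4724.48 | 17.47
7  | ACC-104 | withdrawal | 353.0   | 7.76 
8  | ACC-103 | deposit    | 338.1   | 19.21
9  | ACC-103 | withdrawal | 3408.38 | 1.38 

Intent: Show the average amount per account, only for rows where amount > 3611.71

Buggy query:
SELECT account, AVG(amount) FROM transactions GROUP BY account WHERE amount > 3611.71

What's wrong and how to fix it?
Bug: WHERE cannot follow GROUP BY

Fix: Move the WHERE clause before GROUP BY

Corrected query:
SELECT account, AVG(amount) FROM transactions WHERE amount > 3611.71 GROUP BY account

Result:
account | AVG(amount)
--------+------------
ACC-103 | 4840.37    
ACC-105 | 4017.92    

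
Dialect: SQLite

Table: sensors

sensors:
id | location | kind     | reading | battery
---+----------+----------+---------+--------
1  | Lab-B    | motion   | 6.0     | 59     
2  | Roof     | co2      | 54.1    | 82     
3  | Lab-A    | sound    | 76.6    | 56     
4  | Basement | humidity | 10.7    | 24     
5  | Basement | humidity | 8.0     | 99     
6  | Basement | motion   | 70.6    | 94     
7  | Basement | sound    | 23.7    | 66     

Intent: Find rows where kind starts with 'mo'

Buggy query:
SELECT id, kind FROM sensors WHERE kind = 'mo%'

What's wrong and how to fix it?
Bug: Wildcards only work with LIKE; '=' treats '%' as a literal character

Fix: Replace '=' with LIKE so 'mo%' is treated as a pattern

Corrected query:
SELECT id, kind FROM sensors WHERE kind LIKE 'mo%'

Result:
id | kind  
---+-------
1  | motion
6  | motion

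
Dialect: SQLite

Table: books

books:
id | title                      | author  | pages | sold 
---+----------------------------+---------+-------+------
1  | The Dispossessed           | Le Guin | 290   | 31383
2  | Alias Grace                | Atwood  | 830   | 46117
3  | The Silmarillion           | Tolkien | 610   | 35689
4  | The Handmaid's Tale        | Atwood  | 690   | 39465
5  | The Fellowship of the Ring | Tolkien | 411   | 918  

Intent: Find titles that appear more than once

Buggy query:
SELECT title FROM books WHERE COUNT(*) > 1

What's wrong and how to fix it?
Bug: COUNT(*) is an aggregate and cannot be used in WHERE

Fix: GROUP BY title, then filter groups with HAVING COUNT(*) > 1

Corrected query:
SELECT title FROM books GROUP BY title HAVING COUNT(*) > 1

Result:
(no rows)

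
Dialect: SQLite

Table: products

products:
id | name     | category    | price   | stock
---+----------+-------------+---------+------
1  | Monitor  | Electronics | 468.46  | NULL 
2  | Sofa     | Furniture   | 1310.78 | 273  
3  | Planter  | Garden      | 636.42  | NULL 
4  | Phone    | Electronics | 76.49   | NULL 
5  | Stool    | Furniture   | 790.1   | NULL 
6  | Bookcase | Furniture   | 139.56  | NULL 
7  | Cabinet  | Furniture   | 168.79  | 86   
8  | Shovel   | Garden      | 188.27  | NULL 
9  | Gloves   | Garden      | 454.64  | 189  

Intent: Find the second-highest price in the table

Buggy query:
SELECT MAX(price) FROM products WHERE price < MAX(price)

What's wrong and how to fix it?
Bug: The inner MAX is an aggregate inside WHERE, which is not allowed

Fix: Compute the overall MAX in a subquery, then take MAX of rows below it

Corrected query:
SELECT MAX(price) FROM products WHERE price < (SELECT MAX(price) FROM products)

Result:
MAX(price)
----------
790.1     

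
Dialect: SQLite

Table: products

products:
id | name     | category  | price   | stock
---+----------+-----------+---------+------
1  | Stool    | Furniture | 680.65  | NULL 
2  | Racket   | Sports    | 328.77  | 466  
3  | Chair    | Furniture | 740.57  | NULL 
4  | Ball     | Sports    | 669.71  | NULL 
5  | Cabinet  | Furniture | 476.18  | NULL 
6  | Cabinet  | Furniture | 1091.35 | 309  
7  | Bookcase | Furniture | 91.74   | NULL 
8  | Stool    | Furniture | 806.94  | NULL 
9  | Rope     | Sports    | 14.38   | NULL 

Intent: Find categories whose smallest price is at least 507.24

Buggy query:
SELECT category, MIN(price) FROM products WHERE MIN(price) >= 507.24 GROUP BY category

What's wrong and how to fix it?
Bug: MIN() in WHERE is a misuse of aggregate

Fix: Use HAVING for the per-group MIN condition

Corrected query:
SELECT category, MIN(price) FROM products GROUP BY category HAVING MIN(price) >= 507.24

Result:
(no rows)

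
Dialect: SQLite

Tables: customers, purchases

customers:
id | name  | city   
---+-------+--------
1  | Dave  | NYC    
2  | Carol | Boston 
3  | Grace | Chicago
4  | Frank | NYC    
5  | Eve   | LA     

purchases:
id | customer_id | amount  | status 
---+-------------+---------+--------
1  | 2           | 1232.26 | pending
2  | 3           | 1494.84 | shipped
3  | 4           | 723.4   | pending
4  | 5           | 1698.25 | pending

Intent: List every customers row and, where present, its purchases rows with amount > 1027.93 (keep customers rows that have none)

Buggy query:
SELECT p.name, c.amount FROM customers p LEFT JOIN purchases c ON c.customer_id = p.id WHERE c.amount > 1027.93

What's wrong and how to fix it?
Bug: Filtering c.amount in WHERE discards the NULL rows produced by LEFT JOIN, turning it into an inner join

Fix: Move the right-table condition into the ON clause so unmatched parents are kept

Corrected query:
SELECT p.name, c.amount FROM customers p LEFT JOIN purchases c ON c.customer_id = p.id AND c.amount > 1027.93

Result:
name  | amount 
------+--------
Dave  | NULL   
Carol | 1232.26
Grace | 1494.84
Frank | NULL   
Eve   | 1698.25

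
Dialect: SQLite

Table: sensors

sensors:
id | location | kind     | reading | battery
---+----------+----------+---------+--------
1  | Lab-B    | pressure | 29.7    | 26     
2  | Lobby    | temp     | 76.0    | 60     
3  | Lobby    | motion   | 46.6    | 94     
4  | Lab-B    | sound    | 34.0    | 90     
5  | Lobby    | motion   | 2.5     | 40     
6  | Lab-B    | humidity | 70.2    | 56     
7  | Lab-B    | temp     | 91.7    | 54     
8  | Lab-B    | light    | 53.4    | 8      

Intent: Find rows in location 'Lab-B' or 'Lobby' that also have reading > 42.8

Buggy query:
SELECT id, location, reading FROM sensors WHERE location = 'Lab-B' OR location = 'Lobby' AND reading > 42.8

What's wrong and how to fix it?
Bug: Without parentheses, AND is evaluated before OR, so the reading filter only applies to the 'Lobby' branch

Fix: Group the OR with parentheses (or use IN), then AND the threshold

Corrected query:
SELECT id, location, reading FROM sensors WHERE (location = 'Lab-B' OR location = 'Lobby') AND reading > 42.8

Result:
id | location | reading
---+----------+--------
2  | Lobby    | 76     
3  | Lobby    | 46.6   
6  | Lab-B    | 70.2   
7  | Lab-B    | 91.7   
8  | Lab-B    | 53.4   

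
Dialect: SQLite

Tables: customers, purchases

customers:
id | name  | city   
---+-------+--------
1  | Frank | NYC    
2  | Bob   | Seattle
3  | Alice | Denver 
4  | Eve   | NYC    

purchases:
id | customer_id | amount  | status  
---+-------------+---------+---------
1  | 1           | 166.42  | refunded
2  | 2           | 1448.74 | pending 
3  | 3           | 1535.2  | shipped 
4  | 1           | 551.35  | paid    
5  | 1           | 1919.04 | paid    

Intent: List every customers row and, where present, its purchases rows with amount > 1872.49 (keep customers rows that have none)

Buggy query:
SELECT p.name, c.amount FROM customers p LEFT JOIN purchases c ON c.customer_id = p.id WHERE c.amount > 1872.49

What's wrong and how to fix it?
Bug: A WHERE condition on the right-hand table after LEFT JOIN drops unmatched parents

Fix: Put 'c.amount > 1872.49' in the JOIN's ON clause instead of WHERE

Corrected query:
SELECT p.name, c.amount FROM customers p LEFT JOIN purchases c ON c.customer_id = p.id AND c.amount > 1872.49

Result:
name  | amount 
------+--------
Frank | 1919.04
Bob   | NULL   
Alice | NULL   
Eve   | NULL   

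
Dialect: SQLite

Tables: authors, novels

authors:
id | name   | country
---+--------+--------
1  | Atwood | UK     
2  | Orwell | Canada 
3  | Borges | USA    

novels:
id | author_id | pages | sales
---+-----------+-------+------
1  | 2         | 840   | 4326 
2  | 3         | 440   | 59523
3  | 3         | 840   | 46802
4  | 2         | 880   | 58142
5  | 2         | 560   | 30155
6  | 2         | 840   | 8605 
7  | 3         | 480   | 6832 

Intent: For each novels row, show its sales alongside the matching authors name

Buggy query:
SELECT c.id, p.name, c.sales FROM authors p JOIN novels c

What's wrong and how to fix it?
Bug: JOIN with no ON clause produces a cartesian product; every novels row pairs with every authors row

Fix: Specify the join condition linking the foreign key to the parent id

Corrected query:
SELECT c.id, p.name, c.sales FROM authors p JOIN novels c ON c.author_id = p.id

Result:
id | name   | sales
---+--------+------
1  | Orwell | 4326 
2  | Borges | 59523
3  | Borges | 46802
4  | Orwell | 58142
5  | Orwell | 30155
6  | Orwell | 8605 
7  | Borges | 6832 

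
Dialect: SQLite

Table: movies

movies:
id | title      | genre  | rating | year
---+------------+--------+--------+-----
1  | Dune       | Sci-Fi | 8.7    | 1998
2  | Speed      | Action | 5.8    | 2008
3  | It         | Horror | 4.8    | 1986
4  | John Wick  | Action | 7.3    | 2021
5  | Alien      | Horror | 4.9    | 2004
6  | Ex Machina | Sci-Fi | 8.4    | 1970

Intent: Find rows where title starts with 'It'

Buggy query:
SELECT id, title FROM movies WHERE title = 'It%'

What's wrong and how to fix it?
Bug: Wildcards only work with LIKE; '=' treats '%' as a literal character

Fix: Use LIKE for wildcard pattern matching

Corrected query:
SELECT id, title FROM movies WHERE title LIKE 'It%'

Result:
id | title
---+------
3  | It   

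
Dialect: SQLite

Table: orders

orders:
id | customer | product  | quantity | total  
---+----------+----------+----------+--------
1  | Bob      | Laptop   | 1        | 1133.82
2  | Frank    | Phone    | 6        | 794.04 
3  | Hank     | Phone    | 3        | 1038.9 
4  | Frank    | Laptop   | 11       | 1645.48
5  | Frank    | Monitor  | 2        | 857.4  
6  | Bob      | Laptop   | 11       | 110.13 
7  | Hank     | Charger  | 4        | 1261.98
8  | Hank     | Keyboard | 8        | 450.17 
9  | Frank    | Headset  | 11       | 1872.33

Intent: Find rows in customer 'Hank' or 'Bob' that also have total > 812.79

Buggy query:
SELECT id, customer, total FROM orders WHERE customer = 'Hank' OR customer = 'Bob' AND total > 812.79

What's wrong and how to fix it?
Bug: AND binds tighter than OR, so this parses as customer = 'Hank' OR (customer = 'Bob' AND total > 812.79)

Fix: Add parentheses around the OR so the AND applies to both alternatives

Corrected query:
SELECT id, customer, total FROM orders WHERE (customer = 'Hank' OR customer = 'Bob') AND total > 812.79

Result:
id | customer | total  
---+----------+--------
1  | Bob      | 1133.82
3  | Hank     | 1038.9 
7  | Hank     | 1261.98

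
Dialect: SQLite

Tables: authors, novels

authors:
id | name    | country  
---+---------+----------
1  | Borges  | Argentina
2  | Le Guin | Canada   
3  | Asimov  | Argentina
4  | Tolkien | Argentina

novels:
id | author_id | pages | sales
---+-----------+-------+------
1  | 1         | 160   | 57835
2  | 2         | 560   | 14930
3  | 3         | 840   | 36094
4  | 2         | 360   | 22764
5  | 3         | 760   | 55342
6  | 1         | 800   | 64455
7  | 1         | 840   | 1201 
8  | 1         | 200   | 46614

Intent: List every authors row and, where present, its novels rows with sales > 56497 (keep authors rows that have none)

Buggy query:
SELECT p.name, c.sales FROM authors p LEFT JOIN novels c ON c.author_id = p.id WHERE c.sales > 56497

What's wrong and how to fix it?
Bug: A WHERE condition on the right-hand table after LEFT JOIN drops unmatched parents

Fix: Put 'c.sales > 56497' in the JOIN's ON clause instead of WHERE

Corrected query:
SELECT p.name, c.sales FROM authors p LEFT JOIN novels c ON c.author_id = p.id AND c.sales > 56497

Result:
name    | sales
--------+------
Borges  | 57835
Borges  | 64455
Le Guin | NULL 
Asimov  | NULL 
Tolkien | NULL 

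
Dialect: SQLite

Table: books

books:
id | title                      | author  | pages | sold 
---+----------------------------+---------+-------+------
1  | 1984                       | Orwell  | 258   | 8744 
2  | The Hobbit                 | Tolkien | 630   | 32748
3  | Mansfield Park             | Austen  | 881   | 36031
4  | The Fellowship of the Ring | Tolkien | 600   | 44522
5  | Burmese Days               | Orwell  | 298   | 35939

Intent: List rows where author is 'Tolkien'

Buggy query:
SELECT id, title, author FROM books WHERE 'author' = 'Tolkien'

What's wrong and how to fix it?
Bug: 'author' in single quotes is a string literal, not the column; the comparison is literal-vs-literal and never true

Fix: Remove the quotes around the column name (or use double quotes for an identifier)

Corrected query:
SELECT id, title, author FROM books WHERE author = 'Tolkien'

Result:
id | title                      | author 
---+----------------------------+--------
2  | The Hobbit                 | Tolkien
4  | The Fellowship of the Ring | Tolkien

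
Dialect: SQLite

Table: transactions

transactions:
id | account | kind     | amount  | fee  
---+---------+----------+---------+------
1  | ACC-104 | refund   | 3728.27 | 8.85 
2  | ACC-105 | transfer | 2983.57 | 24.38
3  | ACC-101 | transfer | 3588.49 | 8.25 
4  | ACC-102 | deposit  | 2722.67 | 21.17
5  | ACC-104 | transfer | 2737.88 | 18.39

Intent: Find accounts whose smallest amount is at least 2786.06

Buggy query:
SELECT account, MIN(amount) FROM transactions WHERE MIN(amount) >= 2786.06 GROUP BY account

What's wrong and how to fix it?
Bug: MIN() in WHERE is a misuse of aggregate

Fix: Use HAVING for the per-group MIN condition

Corrected query:
SELECT account, MIN(amount) FROM transactions GROUP BY account HAVING MIN(amount) >= 2786.06

Result:
account | MIN(amount)
--------+------------
ACC-101 | 3588.49    
ACC-105 | 2983.57    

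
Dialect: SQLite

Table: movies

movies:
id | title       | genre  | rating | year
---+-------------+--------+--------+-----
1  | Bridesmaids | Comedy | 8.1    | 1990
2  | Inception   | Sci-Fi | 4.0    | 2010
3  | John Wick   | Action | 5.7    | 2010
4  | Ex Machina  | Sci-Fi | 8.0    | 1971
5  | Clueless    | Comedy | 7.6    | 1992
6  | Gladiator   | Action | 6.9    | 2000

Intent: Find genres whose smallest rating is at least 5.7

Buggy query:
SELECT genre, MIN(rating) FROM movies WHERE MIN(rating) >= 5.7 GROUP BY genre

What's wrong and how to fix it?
Bug: MIN() in WHERE is a misuse of aggregate

Fix: Use HAVING for the per-group MIN condition

Corrected query:
SELECT genre, MIN(rating) FROM movies GROUP BY genre HAVING MIN(rating) >= 5.7

Result:
genre  | MIN(rating)
-------+------------
Action | 5.7        
Comedy | 7.6        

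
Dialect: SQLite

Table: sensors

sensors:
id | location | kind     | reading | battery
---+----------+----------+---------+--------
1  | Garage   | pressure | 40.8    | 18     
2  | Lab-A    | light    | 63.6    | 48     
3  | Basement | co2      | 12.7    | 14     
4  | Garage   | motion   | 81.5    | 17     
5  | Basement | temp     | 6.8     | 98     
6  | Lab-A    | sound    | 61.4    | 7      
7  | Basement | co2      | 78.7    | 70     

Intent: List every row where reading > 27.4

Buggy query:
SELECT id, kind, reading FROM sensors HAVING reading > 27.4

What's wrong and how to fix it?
Bug: HAVING filters the output of aggregation, but this query has no GROUP BY and no aggregate functions, so SQLite rejects it (HAVING clause on a non-aggregate query); the condition here is per row

Fix: Replace HAVING with WHERE since the condition applies to individual rows

Corrected query:
SELECT id, kind, reading FROM sensors WHERE reading > 27.4

Result:
id | kind     | reading
---+----------+--------
1  | pressure | 40.8   
2  | light    | 63.6   
4  | motion   | 81.5   
6  | sound    | 61.4   
7  | co2      | 78.7   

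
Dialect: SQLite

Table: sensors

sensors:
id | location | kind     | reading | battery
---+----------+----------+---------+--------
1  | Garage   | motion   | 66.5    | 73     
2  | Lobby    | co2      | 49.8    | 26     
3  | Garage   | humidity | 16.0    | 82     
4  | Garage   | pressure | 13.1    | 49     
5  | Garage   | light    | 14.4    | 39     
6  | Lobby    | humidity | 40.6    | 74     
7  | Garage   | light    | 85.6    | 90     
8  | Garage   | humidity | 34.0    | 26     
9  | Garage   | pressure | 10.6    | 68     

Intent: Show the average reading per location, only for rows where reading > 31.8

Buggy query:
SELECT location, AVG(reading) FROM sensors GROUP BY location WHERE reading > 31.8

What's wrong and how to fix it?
Bug: Row-level WHERE must come before GROUP BY in the clause order

Fix: Place WHERE between FROM and GROUP BY

Corrected query:
SELECT location, AVG(reading) FROM sensors WHERE reading > 31.8 GROUP BY location

Result:
location | AVG(reading)
---------+-------------
Garage   | 62.033333   
Lobby    | 45.2        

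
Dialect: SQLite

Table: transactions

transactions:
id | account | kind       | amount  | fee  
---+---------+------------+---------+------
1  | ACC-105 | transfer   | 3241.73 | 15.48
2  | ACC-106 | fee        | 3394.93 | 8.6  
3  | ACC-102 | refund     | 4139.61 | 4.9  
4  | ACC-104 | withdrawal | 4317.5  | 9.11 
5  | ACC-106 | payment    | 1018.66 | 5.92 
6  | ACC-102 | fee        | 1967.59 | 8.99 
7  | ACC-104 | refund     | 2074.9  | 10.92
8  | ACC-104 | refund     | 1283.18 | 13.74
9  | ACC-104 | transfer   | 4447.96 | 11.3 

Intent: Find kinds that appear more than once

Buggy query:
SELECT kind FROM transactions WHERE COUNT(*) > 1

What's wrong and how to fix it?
Bug: WHERE can't reference COUNT(*); aggregates are computed after WHERE

Fix: Group first, then use HAVING for the count condition

Corrected query:
SELECT kind FROM transactions GROUP BY kind HAVING COUNT(*) > 1

Result:
kind    
--------
fee     
refund  
transfer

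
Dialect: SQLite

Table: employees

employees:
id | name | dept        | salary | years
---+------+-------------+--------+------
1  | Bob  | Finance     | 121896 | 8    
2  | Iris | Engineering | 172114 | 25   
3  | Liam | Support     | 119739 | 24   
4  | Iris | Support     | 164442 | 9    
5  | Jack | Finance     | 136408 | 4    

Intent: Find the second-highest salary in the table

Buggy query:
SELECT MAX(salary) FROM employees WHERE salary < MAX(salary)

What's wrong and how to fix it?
Bug: MAX(salary) on the right of the comparison is an aggregate-in-WHERE error

Fix: Put the inner MAX in a scalar subquery

Corrected query:
SELECT MAX(salary) FROM employees WHERE salary < (SELECT MAX(salary) FROM employees)

Result:
MAX(salary)
-----------
164442     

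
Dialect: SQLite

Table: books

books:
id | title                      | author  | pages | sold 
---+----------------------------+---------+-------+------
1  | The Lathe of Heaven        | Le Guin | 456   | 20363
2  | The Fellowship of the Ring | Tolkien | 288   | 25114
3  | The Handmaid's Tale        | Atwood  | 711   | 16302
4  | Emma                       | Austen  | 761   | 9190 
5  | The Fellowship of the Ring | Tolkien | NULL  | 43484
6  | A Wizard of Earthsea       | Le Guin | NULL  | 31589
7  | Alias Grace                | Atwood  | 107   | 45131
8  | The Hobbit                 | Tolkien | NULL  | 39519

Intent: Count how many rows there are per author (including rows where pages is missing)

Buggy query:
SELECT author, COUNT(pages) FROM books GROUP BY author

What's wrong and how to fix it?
Bug: COUNT(pages) skips NULLs, so groups with missing pages are undercounted

Fix: Use COUNT(*) to count all rows regardless of NULL

Corrected query:
SELECT author, COUNT(*) FROM books GROUP BY author

Result:
author  | COUNT(*)
--------+---------
Atwood  | 2       
Austen  | 1       
Le Guin | 2       
Tolkien | 3       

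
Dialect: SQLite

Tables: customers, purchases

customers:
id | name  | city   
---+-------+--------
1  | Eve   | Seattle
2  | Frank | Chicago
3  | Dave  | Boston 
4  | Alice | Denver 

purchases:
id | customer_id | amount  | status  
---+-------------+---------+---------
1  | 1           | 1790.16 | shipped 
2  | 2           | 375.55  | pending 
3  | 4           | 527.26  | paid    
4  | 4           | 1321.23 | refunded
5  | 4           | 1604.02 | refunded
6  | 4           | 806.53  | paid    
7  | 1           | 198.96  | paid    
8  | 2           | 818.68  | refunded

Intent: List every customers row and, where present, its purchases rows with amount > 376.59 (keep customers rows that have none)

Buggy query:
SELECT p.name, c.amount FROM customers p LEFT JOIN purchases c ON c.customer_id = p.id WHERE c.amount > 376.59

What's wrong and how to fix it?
Bug: A WHERE condition on the right-hand table after LEFT JOIN drops unmatched parents

Fix: Move the right-table condition into the ON clause so unmatched parents are kept

Corrected query:
SELECT p.name, c.amount FROM customers p LEFT JOIN purchases c ON c.customer_id = p.id AND c.amount > 376.59

Result:
name  | amount 
------+--------
Eve   | 1790.16
Frank | 818.68 
Dave  | NULL   
Alice | 527.26 
Alice | 806.53 
Alice | 1321.23
Alice | 1604.02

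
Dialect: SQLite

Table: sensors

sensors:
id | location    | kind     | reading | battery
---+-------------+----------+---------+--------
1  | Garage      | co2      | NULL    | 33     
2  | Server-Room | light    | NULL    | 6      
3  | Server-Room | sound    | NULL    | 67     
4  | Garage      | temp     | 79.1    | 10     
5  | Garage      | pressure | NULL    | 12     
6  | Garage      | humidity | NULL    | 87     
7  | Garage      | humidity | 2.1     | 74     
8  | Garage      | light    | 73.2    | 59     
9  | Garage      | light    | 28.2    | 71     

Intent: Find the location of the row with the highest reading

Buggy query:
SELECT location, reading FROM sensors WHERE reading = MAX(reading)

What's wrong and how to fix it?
Bug: MAX(reading) is an aggregate and cannot be used directly in WHERE

Fix: Use a subquery: WHERE reading = (SELECT MAX(reading) FROM sensors)

Corrected query:
SELECT location, reading FROM sensors WHERE reading = (SELECT MAX(reading) FROM sensors)

Result:
location | reading
---------+--------
Garage   | 79.1   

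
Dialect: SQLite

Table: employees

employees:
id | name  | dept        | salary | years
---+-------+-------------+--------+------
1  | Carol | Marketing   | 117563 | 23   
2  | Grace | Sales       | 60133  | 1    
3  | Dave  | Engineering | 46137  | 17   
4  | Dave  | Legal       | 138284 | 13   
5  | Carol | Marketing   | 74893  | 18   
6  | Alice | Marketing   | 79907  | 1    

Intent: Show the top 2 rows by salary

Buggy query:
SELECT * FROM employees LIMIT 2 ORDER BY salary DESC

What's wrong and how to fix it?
Bug: LIMIT must come after ORDER BY

Fix: Sort with ORDER BY, then apply LIMIT

Corrected query:
SELECT * FROM employees ORDER BY salary DESC LIMIT 2

Result:
id | name  | dept      | salary | years
---+-------+-----------+--------+------
4  | Dave  | Legal     | 138284 | 13   
1  | Carol | Marketing | 117563 | 23   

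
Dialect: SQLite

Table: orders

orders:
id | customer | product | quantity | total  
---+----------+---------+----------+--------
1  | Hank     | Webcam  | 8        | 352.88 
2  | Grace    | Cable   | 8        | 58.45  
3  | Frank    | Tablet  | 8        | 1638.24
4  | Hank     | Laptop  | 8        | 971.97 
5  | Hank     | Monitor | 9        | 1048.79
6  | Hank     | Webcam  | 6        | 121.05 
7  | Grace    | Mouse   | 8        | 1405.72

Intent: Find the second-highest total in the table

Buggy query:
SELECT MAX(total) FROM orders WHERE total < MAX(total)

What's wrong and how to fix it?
Bug: The inner MAX is an aggregate inside WHERE, which is not allowed

Fix: Put the inner MAX in a scalar subquery

Corrected query:
SELECT MAX(total) FROM orders WHERE total < (SELECT MAX(total) FROM orders)

Result:
MAX(total)
----------
1405.72   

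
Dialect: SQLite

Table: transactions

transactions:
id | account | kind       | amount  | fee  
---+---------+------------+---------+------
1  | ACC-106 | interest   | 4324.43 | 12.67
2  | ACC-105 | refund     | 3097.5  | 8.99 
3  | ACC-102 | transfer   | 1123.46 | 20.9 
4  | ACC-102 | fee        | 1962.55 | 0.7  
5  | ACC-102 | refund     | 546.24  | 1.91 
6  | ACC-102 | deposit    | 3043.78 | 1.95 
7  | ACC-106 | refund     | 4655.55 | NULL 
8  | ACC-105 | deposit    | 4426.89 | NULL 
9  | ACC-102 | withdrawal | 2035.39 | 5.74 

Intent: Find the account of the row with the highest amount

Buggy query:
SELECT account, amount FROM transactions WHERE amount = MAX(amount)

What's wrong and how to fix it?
Bug: MAX(amount) is an aggregate and cannot be used directly in WHERE

Fix: Use a subquery: WHERE amount = (SELECT MAX(amount) FROM transactions)

Corrected query:
SELECT account, amount FROM transactions WHERE amount = (SELECT MAX(amount) FROM transactions)

Result:
account | amount 
--------+--------
ACC-106 | 4655.55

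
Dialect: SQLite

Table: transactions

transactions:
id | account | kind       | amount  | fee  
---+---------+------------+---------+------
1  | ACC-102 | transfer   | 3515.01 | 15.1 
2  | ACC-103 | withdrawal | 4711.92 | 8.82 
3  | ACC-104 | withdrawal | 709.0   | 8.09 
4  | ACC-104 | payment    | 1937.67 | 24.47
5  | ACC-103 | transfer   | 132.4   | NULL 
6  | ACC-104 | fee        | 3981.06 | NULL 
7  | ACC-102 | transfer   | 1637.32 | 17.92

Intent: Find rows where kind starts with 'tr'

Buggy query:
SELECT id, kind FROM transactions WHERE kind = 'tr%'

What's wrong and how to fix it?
Bug: Wildcards only work with LIKE; '=' treats '%' as a literal character

Fix: Use LIKE for wildcard pattern matching

Corrected query:
SELECT id, kind FROM transactions WHERE kind LIKE 'tr%'

Result:
id | kind    
---+---------
1  | transfer
5  | transfer
7  | transfer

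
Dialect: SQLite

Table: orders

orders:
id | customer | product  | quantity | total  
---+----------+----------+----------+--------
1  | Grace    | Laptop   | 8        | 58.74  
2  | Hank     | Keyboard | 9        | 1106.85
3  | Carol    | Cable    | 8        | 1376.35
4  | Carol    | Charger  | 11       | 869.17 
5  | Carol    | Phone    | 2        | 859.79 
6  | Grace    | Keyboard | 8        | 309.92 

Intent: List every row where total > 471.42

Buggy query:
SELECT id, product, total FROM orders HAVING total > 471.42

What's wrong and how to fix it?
Bug: This is a non-aggregate query (no GROUP BY, no aggregates), so in SQLite the HAVING clause is invalid here; a row-level condition belongs in WHERE

Fix: Use WHERE for row-level filtering

Corrected query:
SELECT id, product, total FROM orders WHERE total > 471.42

Result:
id | product  | total  
---+----------+--------
2  | Keyboard | 1106.85
3  | Cable    | 1376.35
4  | Charger  | 869.17 
5  | Phone    | 859.79 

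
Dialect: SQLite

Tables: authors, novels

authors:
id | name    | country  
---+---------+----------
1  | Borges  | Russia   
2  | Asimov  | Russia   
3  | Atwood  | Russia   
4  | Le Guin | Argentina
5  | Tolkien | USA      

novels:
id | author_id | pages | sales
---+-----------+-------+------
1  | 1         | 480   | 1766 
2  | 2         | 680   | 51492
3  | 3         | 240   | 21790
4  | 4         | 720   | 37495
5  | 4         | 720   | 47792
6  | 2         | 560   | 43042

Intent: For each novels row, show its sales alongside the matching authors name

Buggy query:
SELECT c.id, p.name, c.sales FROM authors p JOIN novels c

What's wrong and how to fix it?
Bug: Missing join condition: each novels row is matched to all authors rows instead of just its own

Fix: Add ON c.author_id = p.id to the JOIN

Corrected query:
SELECT c.id, p.name, c.sales FROM authors p JOIN novels c ON c.author_id = p.id

Result:
id | name    | sales
---+---------+------
1  | Borges  | 1766 
2  | Asimov  | 51492
3  | Atwood  | 21790
4  | Le Guin | 37495
5  | Le Guin | 47792
6  | Asimov  | 43042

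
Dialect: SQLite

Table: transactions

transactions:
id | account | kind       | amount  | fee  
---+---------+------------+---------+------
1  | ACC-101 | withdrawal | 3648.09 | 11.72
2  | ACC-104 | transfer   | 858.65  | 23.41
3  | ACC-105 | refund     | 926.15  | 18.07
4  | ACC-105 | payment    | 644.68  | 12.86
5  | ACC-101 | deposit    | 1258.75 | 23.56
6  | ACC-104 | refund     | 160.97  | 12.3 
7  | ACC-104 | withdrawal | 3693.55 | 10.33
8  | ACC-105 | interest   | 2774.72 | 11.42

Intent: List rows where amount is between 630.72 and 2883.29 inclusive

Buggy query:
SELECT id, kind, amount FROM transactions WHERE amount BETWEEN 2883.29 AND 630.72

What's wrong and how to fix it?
Bug: The bounds are reversed; BETWEEN a AND b requires a <= b to match anything

Fix: Swap the bounds so the smaller value comes first

Corrected query:
SELECT id, kind, amount FROM transactions WHERE amount BETWEEN 630.72 AND 2883.29

Result:
id | kind     | amount 
---+----------+--------
2  | transfer | 858.65 
3  | refund   | 926.15 
4  | payment  | 644.68 
5  | deposit  | 1258.75
8  | interest | 2774.72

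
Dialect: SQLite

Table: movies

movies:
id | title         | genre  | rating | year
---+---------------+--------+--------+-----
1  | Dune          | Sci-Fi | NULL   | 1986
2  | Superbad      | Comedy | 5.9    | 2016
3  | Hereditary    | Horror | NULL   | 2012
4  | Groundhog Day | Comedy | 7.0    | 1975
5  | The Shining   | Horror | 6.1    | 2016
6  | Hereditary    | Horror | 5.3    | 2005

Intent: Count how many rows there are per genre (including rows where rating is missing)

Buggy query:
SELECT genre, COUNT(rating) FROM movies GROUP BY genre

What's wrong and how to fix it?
Bug: COUNT(rating) skips NULLs, so groups with missing rating are undercounted

Fix: Replace COUNT(rating) with COUNT(*)

Corrected query:
SELECT genre, COUNT(*) FROM movies GROUP BY genre

Result:
genre  | COUNT(*)
-------+---------
Comedy | 2       
Horror | 3       
Sci-Fi | 1       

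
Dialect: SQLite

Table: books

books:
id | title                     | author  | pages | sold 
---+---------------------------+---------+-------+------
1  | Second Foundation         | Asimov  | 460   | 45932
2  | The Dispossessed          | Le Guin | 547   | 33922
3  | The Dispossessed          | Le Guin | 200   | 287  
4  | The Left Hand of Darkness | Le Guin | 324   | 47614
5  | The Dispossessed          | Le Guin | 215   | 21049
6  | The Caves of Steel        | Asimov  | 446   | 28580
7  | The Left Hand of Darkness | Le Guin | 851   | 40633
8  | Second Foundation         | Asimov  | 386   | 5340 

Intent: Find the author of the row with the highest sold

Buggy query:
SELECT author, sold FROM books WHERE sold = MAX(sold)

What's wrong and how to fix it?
Bug: WHERE is evaluated per row; an aggregate over the whole table isn't defined there

Fix: Wrap MAX in a scalar subquery so WHERE compares against a single value

Corrected query:
SELECT author, sold FROM books WHERE sold = (SELECT MAX(sold) FROM books)

Result:
author  | sold 
--------+------
Le Guin | 47614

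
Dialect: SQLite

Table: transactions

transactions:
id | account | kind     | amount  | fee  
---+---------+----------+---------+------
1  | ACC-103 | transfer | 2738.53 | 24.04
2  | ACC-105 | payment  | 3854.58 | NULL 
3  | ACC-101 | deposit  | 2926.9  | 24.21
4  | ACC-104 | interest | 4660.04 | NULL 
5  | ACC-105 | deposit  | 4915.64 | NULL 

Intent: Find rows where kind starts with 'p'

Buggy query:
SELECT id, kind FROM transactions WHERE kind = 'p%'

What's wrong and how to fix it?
Bug: Wildcards only work with LIKE; '=' treats '%' as a literal character

Fix: Replace '=' with LIKE so 'p%' is treated as a pattern

Corrected query:
SELECT id, kind FROM transactions WHERE kind LIKE 'p%'

Result:
id | kind   
---+--------
2  | payment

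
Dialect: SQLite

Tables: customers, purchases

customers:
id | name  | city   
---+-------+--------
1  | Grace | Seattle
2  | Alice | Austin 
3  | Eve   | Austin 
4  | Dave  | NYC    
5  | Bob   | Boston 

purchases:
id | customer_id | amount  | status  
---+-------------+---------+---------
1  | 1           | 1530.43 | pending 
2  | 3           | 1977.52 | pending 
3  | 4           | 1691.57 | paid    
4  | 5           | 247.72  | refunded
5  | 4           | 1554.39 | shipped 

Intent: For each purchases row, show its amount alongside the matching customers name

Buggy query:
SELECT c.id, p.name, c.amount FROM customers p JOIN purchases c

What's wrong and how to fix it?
Bug: JOIN with no ON clause produces a cartesian product; every purchases row pairs with every customers row

Fix: Add ON c.customer_id = p.id to the JOIN

Corrected query:
SELECT c.id, p.name, c.amount FROM customers p JOIN purchases c ON c.customer_id = p.id

Result:
id | name  | amount 
---+-------+--------
1  | Grace | 1530.43
2  | Eve   | 1977.52
3  | Dave  | 1691.57
4  | Bob   | 247.72 
5  | Dave  | 1554.39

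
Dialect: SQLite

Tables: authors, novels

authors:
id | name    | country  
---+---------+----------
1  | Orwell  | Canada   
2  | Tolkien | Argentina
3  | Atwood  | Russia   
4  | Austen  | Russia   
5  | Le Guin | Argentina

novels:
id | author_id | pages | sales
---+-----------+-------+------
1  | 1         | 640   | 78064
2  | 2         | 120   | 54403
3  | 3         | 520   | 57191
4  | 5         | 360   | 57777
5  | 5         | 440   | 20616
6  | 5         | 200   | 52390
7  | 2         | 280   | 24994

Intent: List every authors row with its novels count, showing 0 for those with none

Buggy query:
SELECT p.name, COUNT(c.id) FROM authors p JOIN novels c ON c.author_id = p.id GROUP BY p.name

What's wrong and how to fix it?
Bug: An inner join excludes parents with zero children

Fix: Switch to LEFT JOIN to retain unmatched parent rows

Corrected query:
SELECT p.name, COUNT(c.id) FROM authors p LEFT JOIN novels c ON c.author_id = p.id GROUP BY p.name

Result:
name    | COUNT(c.id)
--------+------------
Atwood  | 1          
Austen  | 0          
Le Guin | 3          
Orwell  | 1          
Tolkien | 2          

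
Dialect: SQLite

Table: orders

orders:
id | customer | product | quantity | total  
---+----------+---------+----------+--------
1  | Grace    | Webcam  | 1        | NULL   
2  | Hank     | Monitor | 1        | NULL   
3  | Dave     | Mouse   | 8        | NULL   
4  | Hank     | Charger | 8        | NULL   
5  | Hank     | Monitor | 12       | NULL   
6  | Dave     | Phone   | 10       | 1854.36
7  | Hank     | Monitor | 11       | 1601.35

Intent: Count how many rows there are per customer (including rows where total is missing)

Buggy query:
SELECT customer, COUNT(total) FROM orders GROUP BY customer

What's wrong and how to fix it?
Bug: COUNT(total) skips NULLs, so groups with missing total are undercounted

Fix: Use COUNT(*) to count all rows regardless of NULL

Corrected query:
SELECT customer, COUNT(*) FROM orders GROUP BY customer

Result:
customer | COUNT(*)
---------+---------
Dave     | 2       
Grace    | 1       
Hank     | 4       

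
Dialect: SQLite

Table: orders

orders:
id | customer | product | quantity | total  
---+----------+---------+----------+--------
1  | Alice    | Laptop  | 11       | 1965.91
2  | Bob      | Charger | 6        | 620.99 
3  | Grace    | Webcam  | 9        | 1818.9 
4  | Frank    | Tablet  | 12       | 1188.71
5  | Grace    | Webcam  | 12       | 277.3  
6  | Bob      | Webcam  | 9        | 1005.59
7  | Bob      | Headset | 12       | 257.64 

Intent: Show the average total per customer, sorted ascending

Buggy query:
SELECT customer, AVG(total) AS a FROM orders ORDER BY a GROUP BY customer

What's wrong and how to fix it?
Bug: GROUP BY must precede ORDER BY

Fix: Reorder: SELECT … FROM … GROUP BY … ORDER BY …

Corrected query:
SELECT customer, AVG(total) AS a FROM orders GROUP BY customer ORDER BY a

Result:
customer | a         
---------+-----------
Bob      | 628.073333
Grace    | 1048.1    
Frank    | 1188.71   
Alice    | 1965.91   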